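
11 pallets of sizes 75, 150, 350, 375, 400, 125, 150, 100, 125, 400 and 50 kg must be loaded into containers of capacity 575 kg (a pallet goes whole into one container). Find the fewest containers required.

Total = 400 + 400 + 375 + 350 + 150 + 150 + 125 + 125 + 100 + 75 + 50 = 2300 kg.
Lower bound: ⌈2300/575⌉ = 4 containers.
A packing using 5 containers:
  container 1: 400 + 150 = 550
  container 2: 400 + 150 = 550
  container 3: 375 + 125 + 75 = 575
  container 4: 350 + 125 + 100 = 575
  container 5: 50 = 50
No arrangement into 4 containers stays within capacity, so 5 is optimal.

5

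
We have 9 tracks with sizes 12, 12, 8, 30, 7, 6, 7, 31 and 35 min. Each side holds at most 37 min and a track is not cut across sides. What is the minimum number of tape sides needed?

5

Total = 35 + 31 + 30 + 12 + 12 + 8 + 7 + 7 + 6 = 148 min.
Lower bound: ⌈148/37⌉ = 4 tape sides.
A packing using 5 tape sides:
  side 1: 35 = 35
  side 2: 31 + 6 = 37
  side 3: 30 + 7 = 37
  side 4: 12 + 12 + 8 = 32
  side 5: 7 = 7
No arrangement into 4 tape sides stays within capacity, so 5 is optimal.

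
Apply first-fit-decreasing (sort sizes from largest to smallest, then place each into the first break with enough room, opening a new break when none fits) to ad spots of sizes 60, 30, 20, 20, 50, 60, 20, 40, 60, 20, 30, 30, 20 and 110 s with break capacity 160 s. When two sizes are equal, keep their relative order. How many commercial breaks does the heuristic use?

4

Sorted descending: 110, 60, 60, 60, 50, 40, 30, 30, 30, 20, 20, 20, 20, 20.
  110 → break 1 (new)  [load 110/160]
  60 → break 2 (new)  [load 60/160]
  60 → break 2  [load 120/160]
  60 → break 3 (new)  [load 60/160]
  50 → break 1  [load 160/160]
  40 → break 2  [load 160/160]
  30 → break 3  [load 90/160]
  30 → break 3  [load 120/160]
  30 → break 3  [load 150/160]
  20 → break 4 (new)  [load 20/160]
  20 → break 4  [load 40/160]
  20 → break 4  [load 60/160]
  20 → break 4  [load 80/160]
  20 → break 4  [load 100/160]
4 commercial breaks opened.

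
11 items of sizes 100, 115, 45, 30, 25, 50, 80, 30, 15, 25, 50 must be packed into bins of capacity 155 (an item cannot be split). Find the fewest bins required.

Total = 115 + 100 + 80 + 50 + 50 + 45 + 30 + 30 + 25 + 25 + 15 = 565.
Lower bound: ⌈565/155⌉ = 4 bins.
A packing using 4 bins:
  bin 1: 115 + 30 = 145
  bin 2: 100 + 50 = 150
  bin 3: 80 + 50 + 25 = 155
  bin 4: 45 + 30 + 25 + 15 = 115
This matches the lower bound, so 4 is optimal.

4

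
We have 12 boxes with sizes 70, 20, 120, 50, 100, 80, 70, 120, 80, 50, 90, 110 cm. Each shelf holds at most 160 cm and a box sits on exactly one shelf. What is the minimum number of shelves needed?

7

Total = 120 + 120 + 110 + 100 + 90 + 80 + 80 + 70 + 70 + 50 + 50 + 20 = 960 cm.
Lower bound: ⌈960/160⌉ = 6 shelves.
A packing using 7 shelves:
  shelf 1: 120 + 20 = 140
  shelf 2: 120 = 120
  shelf 3: 110 + 50 = 160
  shelf 4: 100 + 50 = 150
  shelf 5: 90 + 70 = 160
  shelf 6: 80 + 80 = 160
  shelf 7: 70 = 70
No arrangement into 6 shelves stays within capacity, so 7 is optimal.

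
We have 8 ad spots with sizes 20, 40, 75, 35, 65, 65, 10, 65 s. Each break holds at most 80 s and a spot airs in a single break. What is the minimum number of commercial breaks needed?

Total = 75 + 65 + 65 + 65 + 40 + 35 + 20 + 10 = 375 s.
Lower bound: ⌈375/80⌉ = 5 commercial breaks.
A packing using 6 commercial breaks:
  break 1: 75 = 75
  break 2: 65 + 10 = 75
  break 3: 65 = 65
  break 4: 65 = 65
  break 5: 40 + 35 = 75
  break 6: 20 = 20
No arrangement into 5 commercial breaks stays within capacity, so 6 is optimal.

6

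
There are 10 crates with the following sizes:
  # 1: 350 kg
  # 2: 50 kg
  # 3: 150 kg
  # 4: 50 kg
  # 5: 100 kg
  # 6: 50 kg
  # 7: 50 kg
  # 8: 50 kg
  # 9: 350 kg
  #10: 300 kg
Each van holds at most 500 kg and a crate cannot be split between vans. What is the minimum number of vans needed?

3

Total = 350 + 350 + 300 + 150 + 100 + 50 + 50 + 50 + 50 + 50 = 1500 kg.
Lower bound: ⌈1500/500⌉ = 3 vans.
A packing using 3 vans:
  van 1: 350 + 150 = 500
  van 2: 350 + 100 + 50 = 500
  van 3: 300 + 50 + 50 + 50 + 50 = 500
This matches the lower bound, so 3 is optimal.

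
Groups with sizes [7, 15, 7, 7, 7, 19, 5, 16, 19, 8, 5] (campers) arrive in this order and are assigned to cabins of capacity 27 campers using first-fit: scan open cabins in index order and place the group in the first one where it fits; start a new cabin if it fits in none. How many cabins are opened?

  7 → cabin 1 (new)  [load 7/27]
  15 → cabin 1  [load 22/27]
  7 → cabin 2 (new)  [load 7/27]
  7 → cabin 2  [load 14/27]
  7 → cabin 2  [load 21/27]
  19 → cabin 3 (new)  [load 19/27]
  5 → cabin 1  [load 27/27]
  16 → cabin 4 (new)  [load 16/27]
  19 → cabin 5 (new)  [load 19/27]
  8 → cabin 3  [load 27/27]
  5 → cabin 2  [load 26/27]
5 cabins opened.

5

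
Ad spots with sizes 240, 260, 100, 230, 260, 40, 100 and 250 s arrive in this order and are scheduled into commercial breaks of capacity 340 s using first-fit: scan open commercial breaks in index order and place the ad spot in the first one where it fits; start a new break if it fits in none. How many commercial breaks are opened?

  240 → break 1 (new)  [load 240/340]
  260 → break 2 (new)  [load 260/340]
  100 → break 1  [load 340/340]
  230 → break 3 (new)  [load 230/340]
  260 → break 4 (new)  [load 260/340]
  40 → break 2  [load 300/340]
  100 → break 3  [load 330/340]
  250 → break 5 (new)  [load 250/340]
5 commercial breaks opened.

5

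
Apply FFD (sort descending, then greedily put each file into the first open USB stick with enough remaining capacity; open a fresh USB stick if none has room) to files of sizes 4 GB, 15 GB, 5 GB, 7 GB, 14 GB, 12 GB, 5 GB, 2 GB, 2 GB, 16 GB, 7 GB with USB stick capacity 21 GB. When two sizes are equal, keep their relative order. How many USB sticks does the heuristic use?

Sorted descending: 16, 15, 14, 12, 7, 7, 5, 5, 4, 2, 2.
  16 → USB stick 1 (new)  [load 16/21]
  15 → USB stick 2 (new)  [load 15/21]
  14 → USB stick 3 (new)  [load 14/21]
  12 → USB stick 4 (new)  [load 12/21]
  7 → USB stick 3  [load 21/21]
  7 → USB stick 4  [load 19/21]
  5 → USB stick 1  [load 21/21]
  5 → USB stick 2  [load 20/21]
  4 → USB stick 5 (new)  [load 4/21]
  2 → USB stick 4  [load 21/21]
  2 → USB stick 5  [load 6/21]
5 USB sticks opened.

5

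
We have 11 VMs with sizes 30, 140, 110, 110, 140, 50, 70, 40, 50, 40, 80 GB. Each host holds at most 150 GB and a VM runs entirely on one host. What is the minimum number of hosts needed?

Total = 140 + 140 + 110 + 110 + 80 + 70 + 50 + 50 + 40 + 40 + 30 = 860 GB.
Lower bound: ⌈860/150⌉ = 6 hosts.
A packing using 6 hosts:
  host 1: 140 = 140
  host 2: 140 = 140
  host 3: 110 + 40 = 150
  host 4: 110 + 40 = 150
  host 5: 80 + 70 = 150
  host 6: 50 + 50 + 30 = 130
This matches the lower bound, so 6 is optimal.

6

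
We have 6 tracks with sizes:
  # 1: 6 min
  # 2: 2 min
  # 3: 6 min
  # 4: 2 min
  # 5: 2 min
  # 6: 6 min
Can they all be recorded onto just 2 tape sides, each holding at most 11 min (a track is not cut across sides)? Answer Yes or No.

No

Total = 24 min; ⌈24/11⌉ = 3.
At least 3 tape sides are required, but only 2 are allowed.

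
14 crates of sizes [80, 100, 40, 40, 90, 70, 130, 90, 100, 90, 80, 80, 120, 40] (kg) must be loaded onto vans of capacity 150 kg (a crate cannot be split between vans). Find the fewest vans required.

10

Total = 130 + 120 + 100 + 100 + 90 + 90 + 90 + 80 + 80 + 80 + 70 + 40 + 40 + 40 = 1150 kg.
Lower bound: ⌈1150/150⌉ = 8 vans.
Also, 10 crates each exceed 75 kg, and no two of those can share a van, so at least 10 vans are needed.
A packing using 10 vans:
  van 1: 130 = 130
  van 2: 120 = 120
  van 3: 100 + 40 = 140
  van 4: 100 + 40 = 140
  van 5: 90 + 40 = 130
  van 6: 90 = 90
  van 7: 90 = 90
  van 8: 80 + 70 = 150
  van 9: 80 = 80
  van 10: 80 = 80
This matches the lower bound, so 10 is optimal.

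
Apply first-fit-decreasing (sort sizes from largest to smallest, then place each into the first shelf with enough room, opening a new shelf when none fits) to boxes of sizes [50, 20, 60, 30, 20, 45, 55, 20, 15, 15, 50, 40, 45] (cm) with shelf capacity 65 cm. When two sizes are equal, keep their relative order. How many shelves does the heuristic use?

Sorted descending: 60, 55, 50, 50, 45, 45, 40, 30, 20, 20, 20, 15, 15.
  60 → shelf 1 (new)  [load 60/65]
  55 → shelf 2 (new)  [load 55/65]
  50 → shelf 3 (new)  [load 50/65]
  50 → shelf 4 (new)  [load 50/65]
  45 → shelf 5 (new)  [load 45/65]
  45 → shelf 6 (new)  [load 45/65]
  40 → shelf 7 (new)  [load 40/65]
  30 → shelf 8 (new)  [load 30/65]
  20 → shelf 5  [load 65/65]
  20 → shelf 6  [load 65/65]
  20 → shelf 7  [load 60/65]
  15 → shelf 3  [load 65/65]
  15 → shelf 4  [load 65/65]
8 shelves opened.

8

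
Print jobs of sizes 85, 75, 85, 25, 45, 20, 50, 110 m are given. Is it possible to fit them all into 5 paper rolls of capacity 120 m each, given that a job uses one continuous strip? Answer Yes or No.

A valid assignment using 5 paper rolls:
  roll 1: 110 = 110
  roll 2: 85 + 25 = 110
  roll 3: 85 + 20 = 105
  roll 4: 75 + 45 = 120
  roll 5: 50 = 50
Every load is within 120 m, so 5 paper rolls suffice.

Yes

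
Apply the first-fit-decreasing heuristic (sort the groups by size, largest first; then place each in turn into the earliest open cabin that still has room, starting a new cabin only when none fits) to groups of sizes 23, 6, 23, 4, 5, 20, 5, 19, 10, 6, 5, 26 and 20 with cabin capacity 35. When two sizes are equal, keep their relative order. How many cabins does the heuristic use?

Sorted descending: 26, 23, 23, 20, 20, 19, 10, 6, 6, 5, 5, 5, 4.
  26 → cabin 1 (new)  [load 26/35]
  23 → cabin 2 (new)  [load 23/35]
  23 → cabin 3 (new)  [load 23/35]
  20 → cabin 4 (new)  [load 20/35]
  20 → cabin 5 (new)  [load 20/35]
  19 → cabin 6 (new)  [load 19/35]
  10 → cabin 2  [load 33/35]
  6 → cabin 1  [load 32/35]
  6 → cabin 3  [load 29/35]
  5 → cabin 3  [load 34/35]
  5 → cabin 4  [load 25/35]
  5 → cabin 4  [load 30/35]
  4 → cabin 4  [load 34/35]
6 cabins opened.

6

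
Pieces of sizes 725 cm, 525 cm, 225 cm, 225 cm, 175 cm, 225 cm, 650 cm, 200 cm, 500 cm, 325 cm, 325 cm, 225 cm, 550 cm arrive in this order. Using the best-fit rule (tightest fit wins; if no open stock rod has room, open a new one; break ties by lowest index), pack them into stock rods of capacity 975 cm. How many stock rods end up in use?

6

  725 → stock rod 1 (new)  [load 725/975]
  525 → stock rod 2 (new)  [load 525/975]
  225 → stock rod 1  [load 950/975]
  225 → stock rod 2  [load 750/975]
  175 → stock rod 2  [load 925/975]
  225 → stock rod 3 (new)  [load 225/975]
  650 → stock rod 3  [load 875/975]
  200 → stock rod 4 (new)  [load 200/975]
  500 → stock rod 4  [load 700/975]
  325 → stock rod 5 (new)  [load 325/975]
  325 → stock rod 5  [load 650/975]
  225 → stock rod 4  [load 925/975]
  550 → stock rod 6 (new)  [load 550/975]
6 stock rods opened.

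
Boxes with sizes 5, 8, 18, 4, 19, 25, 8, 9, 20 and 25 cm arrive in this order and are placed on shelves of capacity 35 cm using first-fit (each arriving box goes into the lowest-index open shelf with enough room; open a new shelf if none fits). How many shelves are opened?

5

  5 → shelf 1 (new)  [load 5/35]
  8 → shelf 1  [load 13/35]
  18 → shelf 1  [load 31/35]
  4 → shelf 1  [load 35/35]
  19 → shelf 2 (new)  [load 19/35]
  25 → shelf 3 (new)  [load 25/35]
  8 → shelf 2  [load 27/35]
  9 → shelf 3  [load 34/35]
  20 → shelf 4 (new)  [load 20/35]
  25 → shelf 5 (new)  [load 25/35]
5 shelves opened.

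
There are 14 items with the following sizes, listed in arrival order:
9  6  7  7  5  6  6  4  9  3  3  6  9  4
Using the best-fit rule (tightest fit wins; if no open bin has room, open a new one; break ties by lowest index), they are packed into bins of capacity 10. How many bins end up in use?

10

  9 → bin 1 (new)  [load 9/10]
  6 → bin 2 (new)  [load 6/10]
  7 → bin 3 (new)  [load 7/10]
  7 → bin 4 (new)  [load 7/10]
  5 → bin 5 (new)  [load 5/10]
  6 → bin 6 (new)  [load 6/10]
  6 → bin 7 (new)  [load 6/10]
  4 → bin 2  [load 10/10]
  9 → bin 8 (new)  [load 9/10]
  3 → bin 3  [load 10/10]
  3 → bin 4  [load 10/10]
  6 → bin 9 (new)  [load 6/10]
  9 → bin 10 (new)  [load 9/10]
  4 → bin 6  [load 10/10]
10 bins opened.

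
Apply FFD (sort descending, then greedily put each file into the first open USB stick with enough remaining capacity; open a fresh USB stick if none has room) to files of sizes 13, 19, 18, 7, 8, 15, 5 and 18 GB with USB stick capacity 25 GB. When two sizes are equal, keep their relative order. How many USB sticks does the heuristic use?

Sorted descending: 19, 18, 18, 15, 13, 8, 7, 5.
  19 → USB stick 1 (new)  [load 19/25]
  18 → USB stick 2 (new)  [load 18/25]
  18 → USB stick 3 (new)  [load 18/25]
  15 → USB stick 4 (new)  [load 15/25]
  13 → USB stick 5 (new)  [load 13/25]
  8 → USB stick 4  [load 23/25]
  7 → USB stick 2  [load 25/25]
  5 → USB stick 1  [load 24/25]
5 USB sticks opened.

5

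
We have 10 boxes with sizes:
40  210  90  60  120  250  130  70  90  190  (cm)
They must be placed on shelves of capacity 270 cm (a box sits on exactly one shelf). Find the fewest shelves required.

Total = 250 + 210 + 190 + 130 + 120 + 90 + 90 + 70 + 60 + 40 = 1250 cm.
Lower bound: ⌈1250/270⌉ = 5 shelves.
A packing using 5 shelves:
  shelf 1: 250 = 250
  shelf 2: 210 + 60 = 270
  shelf 3: 190 + 70 = 260
  shelf 4: 130 + 120 = 250
  shelf 5: 90 + 90 + 40 = 220
This matches the lower bound, so 5 is optimal.

5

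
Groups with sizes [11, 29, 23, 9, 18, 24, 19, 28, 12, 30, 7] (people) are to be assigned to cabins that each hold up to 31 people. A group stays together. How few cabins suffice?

8

Total = 30 + 29 + 28 + 24 + 23 + 19 + 18 + 12 + 11 + 9 + 7 = 210 people.
Lower bound: ⌈210/31⌉ = 7 cabins.
A packing using 8 cabins:
  cabin 1: 30 = 30
  cabin 2: 29 = 29
  cabin 3: 28 = 28
  cabin 4: 24 + 7 = 31
  cabin 5: 23 = 23
  cabin 6: 19 + 12 = 31
  cabin 7: 18 + 11 = 29
  cabin 8: 9 = 9
No arrangement into 7 cabins stays within capacity, so 8 is optimal.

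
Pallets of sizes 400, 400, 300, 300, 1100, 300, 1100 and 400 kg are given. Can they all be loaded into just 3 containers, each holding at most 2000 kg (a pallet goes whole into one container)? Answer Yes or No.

A valid assignment using 3 containers:
  container 1: 1100 + 400 + 400 = 1900
  container 2: 1100 + 400 + 300 = 1800
  container 3: 300 + 300 = 600
Every load is within 2000 kg, so 3 containers suffice.

Yes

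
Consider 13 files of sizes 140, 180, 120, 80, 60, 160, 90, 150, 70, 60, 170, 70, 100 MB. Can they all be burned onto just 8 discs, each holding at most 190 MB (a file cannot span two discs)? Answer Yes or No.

Total = 1450 MB; ⌈1450/190⌉ = 8.
The bound of 8 does not rule out 8, but exhaustive search shows no assignment into 8 discs of capacity 190 MB exists — the minimum is 9.

No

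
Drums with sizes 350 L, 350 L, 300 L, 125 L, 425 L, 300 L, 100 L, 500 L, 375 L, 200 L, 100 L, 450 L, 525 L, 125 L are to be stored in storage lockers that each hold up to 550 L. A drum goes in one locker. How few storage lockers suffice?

Total = 525 + 500 + 450 + 425 + 375 + 350 + 350 + 300 + 300 + 200 + 125 + 125 + 100 + 100 = 4225 L.
Lower bound: ⌈4225/550⌉ = 8 storage lockers.
Also, 9 drums each exceed 275 L, and no two of those can share a locker, so at least 9 storage lockers are needed.
A packing using 9 storage lockers:
  locker 1: 525 = 525
  locker 2: 500 = 500
  locker 3: 450 + 100 = 550
  locker 4: 425 + 125 = 550
  locker 5: 375 + 125 = 500
  locker 6: 350 + 200 = 550
  locker 7: 350 + 100 = 450
  locker 8: 300 = 300
  locker 9: 300 = 300
This matches the lower bound, so 9 is optimal.

9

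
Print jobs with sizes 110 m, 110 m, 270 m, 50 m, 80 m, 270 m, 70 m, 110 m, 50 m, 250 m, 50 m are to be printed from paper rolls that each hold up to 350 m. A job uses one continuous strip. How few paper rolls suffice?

5

Total = 270 + 270 + 250 + 110 + 110 + 110 + 80 + 70 + 50 + 50 + 50 = 1420 m.
Lower bound: ⌈1420/350⌉ = 5 paper rolls.
A packing using 5 paper rolls:
  roll 1: 270 + 80 = 350
  roll 2: 270 + 70 = 340
  roll 3: 250 + 50 + 50 = 350
  roll 4: 110 + 110 + 110 = 330
  roll 5: 50 = 50
This matches the lower bound, so 5 is optimal.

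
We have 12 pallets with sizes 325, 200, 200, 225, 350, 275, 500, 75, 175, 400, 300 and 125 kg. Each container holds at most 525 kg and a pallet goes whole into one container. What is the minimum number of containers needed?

Total = 500 + 400 + 350 + 325 + 300 + 275 + 225 + 200 + 200 + 175 + 125 + 75 = 3150 kg.
Lower bound: ⌈3150/525⌉ = 6 containers.
A packing using 7 containers:
  container 1: 500 = 500
  container 2: 400 + 125 = 525
  container 3: 350 + 175 = 525
  container 4: 325 + 200 = 525
  container 5: 300 + 225 = 525
  container 6: 275 + 200 = 475
  container 7: 75 = 75
No arrangement into 6 containers stays within capacity, so 7 is optimal.

7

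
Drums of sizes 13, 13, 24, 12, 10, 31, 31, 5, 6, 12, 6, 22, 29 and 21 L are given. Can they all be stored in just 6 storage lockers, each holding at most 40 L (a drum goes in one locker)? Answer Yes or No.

Total = 235 L; ⌈235/40⌉ = 6.
The bound of 6 does not rule out 6, but exhaustive search shows no assignment into 6 storage lockers of capacity 40 L exists — the minimum is 7.

No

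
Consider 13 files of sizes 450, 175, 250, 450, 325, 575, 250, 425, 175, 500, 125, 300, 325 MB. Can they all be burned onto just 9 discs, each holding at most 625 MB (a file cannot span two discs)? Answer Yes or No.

Yes

A valid assignment using 8 discs:
  disc 1: 575 = 575
  disc 2: 500 + 125 = 625
  disc 3: 450 + 175 = 625
  disc 4: 450 + 175 = 625
  disc 5: 425 = 425
  disc 6: 325 + 300 = 625
  disc 7: 325 + 250 = 575
  disc 8: 250 = 250
That uses only 8 ≤ 9, so 9 discs are enough.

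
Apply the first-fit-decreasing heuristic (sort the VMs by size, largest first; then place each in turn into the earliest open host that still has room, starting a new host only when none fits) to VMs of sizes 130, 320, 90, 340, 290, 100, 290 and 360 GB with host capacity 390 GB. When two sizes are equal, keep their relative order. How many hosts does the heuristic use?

6

Sorted descending: 360, 340, 320, 290, 290, 130, 100, 90.
  360 → host 1 (new)  [load 360/390]
  340 → host 2 (new)  [load 340/390]
  320 → host 3 (new)  [load 320/390]
  290 → host 4 (new)  [load 290/390]
  290 → host 5 (new)  [load 290/390]
  130 → host 6 (new)  [load 130/390]
  100 → host 4  [load 390/390]
  90 → host 5  [load 380/390]
6 hosts opened.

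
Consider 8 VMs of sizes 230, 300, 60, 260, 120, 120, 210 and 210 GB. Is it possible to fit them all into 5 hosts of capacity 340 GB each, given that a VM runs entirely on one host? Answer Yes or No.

Yes

A valid assignment using 5 hosts:
  host 1: 300 = 300
  host 2: 260 + 60 = 320
  host 3: 230 = 230
  host 4: 210 + 120 = 330
  host 5: 210 + 120 = 330
Every load is within 340 GB, so 5 hosts suffice.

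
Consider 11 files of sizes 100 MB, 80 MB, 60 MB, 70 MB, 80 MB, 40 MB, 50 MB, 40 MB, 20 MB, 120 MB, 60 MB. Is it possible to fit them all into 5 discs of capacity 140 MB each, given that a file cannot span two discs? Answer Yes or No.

No

Total = 720 MB; ⌈720/140⌉ = 6.
At least 6 discs are required, but only 5 are allowed.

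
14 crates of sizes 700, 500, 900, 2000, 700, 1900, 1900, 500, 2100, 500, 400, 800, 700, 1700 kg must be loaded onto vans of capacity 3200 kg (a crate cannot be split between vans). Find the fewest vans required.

Total = 2100 + 2000 + 1900 + 1900 + 1700 + 900 + 800 + 700 + 700 + 700 + 500 + 500 + 500 + 400 = 15300 kg.
Lower bound: ⌈15300/3200⌉ = 5 vans.
A packing using 5 vans:
  van 1: 2100 + 900 = 3000
  van 2: 2000 + 800 + 400 = 3200
  van 3: 1900 + 700 + 500 = 3100
  van 4: 1900 + 700 + 500 = 3100
  van 5: 1700 + 700 + 500 = 2900
This matches the lower bound, so 5 is optimal.

5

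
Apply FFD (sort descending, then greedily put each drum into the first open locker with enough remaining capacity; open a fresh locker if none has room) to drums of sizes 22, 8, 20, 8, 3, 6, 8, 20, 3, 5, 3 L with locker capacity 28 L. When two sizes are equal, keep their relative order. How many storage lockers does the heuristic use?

4

Sorted descending: 22, 20, 20, 8, 8, 8, 6, 5, 3, 3, 3.
  22 → locker 1 (new)  [load 22/28]
  20 → locker 2 (new)  [load 20/28]
  20 → locker 3 (new)  [load 20/28]
  8 → locker 2  [load 28/28]
  8 → locker 3  [load 28/28]
  8 → locker 4 (new)  [load 8/28]
  6 → locker 1  [load 28/28]
  5 → locker 4  [load 13/28]
  3 → locker 4  [load 16/28]
  3 → locker 4  [load 19/28]
  3 → locker 4  [load 22/28]
4 storage lockers opened.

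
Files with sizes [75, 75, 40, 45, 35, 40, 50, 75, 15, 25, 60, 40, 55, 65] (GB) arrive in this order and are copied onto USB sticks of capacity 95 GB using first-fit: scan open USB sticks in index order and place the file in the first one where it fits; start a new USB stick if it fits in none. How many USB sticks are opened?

  75 → USB stick 1 (new)  [load 75/95]
  75 → USB stick 2 (new)  [load 75/95]
  40 → USB stick 3 (new)  [load 40/95]
  45 → USB stick 3  [load 85/95]
  35 → USB stick 4 (new)  [load 35/95]
  40 → USB stick 4  [load 75/95]
  50 → USB stick 5 (new)  [load 50/95]
  75 → USB stick 6 (new)  [load 75/95]
  15 → USB stick 1  [load 90/95]
  25 → USB stick 5  [load 75/95]
  60 → USB stick 7 (new)  [load 60/95]
  40 → USB stick 8 (new)  [load 40/95]
  55 → USB stick 8  [load 95/95]
  65 → USB stick 9 (new)  [load 65/95]
9 USB sticks opened.

9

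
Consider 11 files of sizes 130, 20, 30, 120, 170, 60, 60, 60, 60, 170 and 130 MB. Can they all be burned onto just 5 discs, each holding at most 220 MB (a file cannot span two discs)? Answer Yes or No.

No

Total = 1010 MB; ⌈1010/220⌉ = 5.
The bound of 5 does not rule out 5, but exhaustive search shows no assignment into 5 discs of capacity 220 MB exists — the minimum is 6.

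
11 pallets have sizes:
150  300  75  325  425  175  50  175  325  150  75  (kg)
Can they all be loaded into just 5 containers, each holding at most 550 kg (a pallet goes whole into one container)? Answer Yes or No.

A valid assignment using 5 containers:
  container 1: 425 + 75 + 50 = 550
  container 2: 325 + 175 = 500
  container 3: 325 + 175 = 500
  container 4: 300 + 150 + 75 = 525
  container 5: 150 = 150
Every load is within 550 kg, so 5 containers suffice.

Yes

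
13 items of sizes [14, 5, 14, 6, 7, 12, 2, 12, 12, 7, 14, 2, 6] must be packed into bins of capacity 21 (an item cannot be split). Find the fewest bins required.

Total = 14 + 14 + 14 + 12 + 12 + 12 + 7 + 7 + 6 + 6 + 5 + 2 + 2 = 113.
Lower bound: ⌈113/21⌉ = 6 bins.
A packing using 6 bins:
  bin 1: 14 + 7 = 21
  bin 2: 14 + 7 = 21
  bin 3: 14 + 6 = 20
  bin 4: 12 + 6 + 2 = 20
  bin 5: 12 + 5 + 2 = 19
  bin 6: 12 = 12
This matches the lower bound, so 6 is optimal.

6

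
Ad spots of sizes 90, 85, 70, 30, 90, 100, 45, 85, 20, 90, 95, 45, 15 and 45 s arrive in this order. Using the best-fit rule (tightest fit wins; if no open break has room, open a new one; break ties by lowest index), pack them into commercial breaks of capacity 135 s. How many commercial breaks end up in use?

  90 → break 1 (new)  [load 90/135]
  85 → break 2 (new)  [load 85/135]
  70 → break 3 (new)  [load 70/135]
  30 → break 1  [load 120/135]
  90 → break 4 (new)  [load 90/135]
  100 → break 5 (new)  [load 100/135]
  45 → break 4  [load 135/135]
  85 → break 6 (new)  [load 85/135]
  20 → break 5  [load 120/135]
  90 → break 7 (new)  [load 90/135]
  95 → break 8 (new)  [load 95/135]
  45 → break 7  [load 135/135]
  15 → break 1  [load 135/135]
  45 → break 2  [load 130/135]
8 commercial breaks opened.

8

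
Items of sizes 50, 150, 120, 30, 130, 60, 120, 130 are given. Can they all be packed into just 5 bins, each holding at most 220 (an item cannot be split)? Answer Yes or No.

A valid assignment using 5 bins:
  bin 1: 150 + 60 = 210
  bin 2: 130 + 50 + 30 = 210
  bin 3: 130 = 130
  bin 4: 120 = 120
  bin 5: 120 = 120
Every load is within 220, so 5 bins suffice.

Yes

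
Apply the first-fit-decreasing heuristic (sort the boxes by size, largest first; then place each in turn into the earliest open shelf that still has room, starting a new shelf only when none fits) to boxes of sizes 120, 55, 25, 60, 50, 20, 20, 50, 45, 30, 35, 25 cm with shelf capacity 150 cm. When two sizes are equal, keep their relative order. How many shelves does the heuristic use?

4

Sorted descending: 120, 60, 55, 50, 50, 45, 35, 30, 25, 25, 20, 20.
  120 → shelf 1 (new)  [load 120/150]
  60 → shelf 2 (new)  [load 60/150]
  55 → shelf 2  [load 115/150]
  50 → shelf 3 (new)  [load 50/150]
  50 → shelf 3  [load 100/150]
  45 → shelf 3  [load 145/150]
  35 → shelf 2  [load 150/150]
  30 → shelf 1  [load 150/150]
  25 → shelf 4 (new)  [load 25/150]
  25 → shelf 4  [load 50/150]
  20 → shelf 4  [load 70/150]
  20 → shelf 4  [load 90/150]
4 shelves opened.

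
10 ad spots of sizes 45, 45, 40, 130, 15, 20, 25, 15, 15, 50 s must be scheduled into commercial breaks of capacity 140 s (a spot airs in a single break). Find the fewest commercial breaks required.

3

Total = 130 + 50 + 45 + 45 + 40 + 25 + 20 + 15 + 15 + 15 = 400 s.
Lower bound: ⌈400/140⌉ = 3 commercial breaks.
A packing using 3 commercial breaks:
  break 1: 130 = 130
  break 2: 50 + 45 + 45 = 140
  break 3: 40 + 25 + 20 + 15 + 15 + 15 = 130
This matches the lower bound, so 3 is optimal.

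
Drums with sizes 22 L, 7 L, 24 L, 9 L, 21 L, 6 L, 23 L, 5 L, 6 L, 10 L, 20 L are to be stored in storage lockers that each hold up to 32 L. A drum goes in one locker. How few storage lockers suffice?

Total = 24 + 23 + 22 + 21 + 20 + 10 + 9 + 7 + 6 + 6 + 5 = 153 L.
Lower bound: ⌈153/32⌉ = 5 storage lockers.
A packing using 5 storage lockers:
  locker 1: 24 + 7 = 31
  locker 2: 23 + 9 = 32
  locker 3: 22 + 10 = 32
  locker 4: 21 + 6 + 5 = 32
  locker 5: 20 + 6 = 26
This matches the lower bound, so 5 is optimal.

5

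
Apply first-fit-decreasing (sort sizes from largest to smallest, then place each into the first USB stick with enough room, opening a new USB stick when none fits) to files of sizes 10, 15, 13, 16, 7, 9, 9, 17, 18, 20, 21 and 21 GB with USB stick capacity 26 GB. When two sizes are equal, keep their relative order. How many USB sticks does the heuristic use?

Sorted descending: 21, 21, 20, 18, 17, 16, 15, 13, 10, 9, 9, 7.
  21 → USB stick 1 (new)  [load 21/26]
  21 → USB stick 2 (new)  [load 21/26]
  20 → USB stick 3 (new)  [load 20/26]
  18 → USB stick 4 (new)  [load 18/26]
  17 → USB stick 5 (new)  [load 17/26]
  16 → USB stick 6 (new)  [load 16/26]
  15 → USB stick 7 (new)  [load 15/26]
  13 → USB stick 8 (new)  [load 13/26]
  10 → USB stick 6  [load 26/26]
  9 → USB stick 5  [load 26/26]
  9 → USB stick 7  [load 24/26]
  7 → USB stick 4  [load 25/26]
8 USB sticks opened.

8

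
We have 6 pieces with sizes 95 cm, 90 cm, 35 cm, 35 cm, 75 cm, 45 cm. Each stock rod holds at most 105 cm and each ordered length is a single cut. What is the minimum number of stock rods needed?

Total = 95 + 90 + 75 + 45 + 35 + 35 = 375 cm.
Lower bound: ⌈375/105⌉ = 4 stock rods.
A packing using 5 stock rods:
  stock rod 1: 95 = 95
  stock rod 2: 90 = 90
  stock rod 3: 75 = 75
  stock rod 4: 45 + 35 = 80
  stock rod 5: 35 = 35
No arrangement into 4 stock rods stays within capacity, so 5 is optimal.

5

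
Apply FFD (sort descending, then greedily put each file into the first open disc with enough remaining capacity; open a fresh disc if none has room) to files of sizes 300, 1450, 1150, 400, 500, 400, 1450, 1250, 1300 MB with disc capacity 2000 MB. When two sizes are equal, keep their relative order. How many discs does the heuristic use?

Sorted descending: 1450, 1450, 1300, 1250, 1150, 500, 400, 400, 300.
  1450 → disc 1 (new)  [load 1450/2000]
  1450 → disc 2 (new)  [load 1450/2000]
  1300 → disc 3 (new)  [load 1300/2000]
  1250 → disc 4 (new)  [load 1250/2000]
  1150 → disc 5 (new)  [load 1150/2000]
  500 → disc 1  [load 1950/2000]
  400 → disc 2  [load 1850/2000]
  400 → disc 3  [load 1700/2000]
  300 → disc 3  [load 2000/2000]
5 discs opened.

5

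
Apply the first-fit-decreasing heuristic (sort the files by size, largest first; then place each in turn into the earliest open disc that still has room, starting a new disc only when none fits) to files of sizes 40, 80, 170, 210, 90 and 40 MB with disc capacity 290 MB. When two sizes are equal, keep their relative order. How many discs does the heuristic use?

Sorted descending: 210, 170, 90, 80, 40, 40.
  210 → disc 1 (new)  [load 210/290]
  170 → disc 2 (new)  [load 170/290]
  90 → disc 2  [load 260/290]
  80 → disc 1  [load 290/290]
  40 → disc 3 (new)  [load 40/290]
  40 → disc 3  [load 80/290]
3 discs opened.

3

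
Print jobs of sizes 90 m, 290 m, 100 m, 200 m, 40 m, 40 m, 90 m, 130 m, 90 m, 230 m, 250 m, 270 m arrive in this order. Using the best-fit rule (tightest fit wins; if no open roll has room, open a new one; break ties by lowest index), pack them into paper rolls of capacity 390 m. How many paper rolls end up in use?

6

  90 → roll 1 (new)  [load 90/390]
  290 → roll 1  [load 380/390]
  100 → roll 2 (new)  [load 100/390]
  200 → roll 2  [load 300/390]
  40 → roll 2  [load 340/390]
  40 → roll 2  [load 380/390]
  90 → roll 3 (new)  [load 90/390]
  130 → roll 3  [load 220/390]
  90 → roll 3  [load 310/390]
  230 → roll 4 (new)  [load 230/390]
  250 → roll 5 (new)  [load 250/390]
  270 → roll 6 (new)  [load 270/390]
6 paper rolls opened.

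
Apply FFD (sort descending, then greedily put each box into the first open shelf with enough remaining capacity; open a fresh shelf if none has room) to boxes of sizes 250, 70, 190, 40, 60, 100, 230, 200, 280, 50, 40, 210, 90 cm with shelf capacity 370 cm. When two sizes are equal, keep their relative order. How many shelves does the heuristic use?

6

Sorted descending: 280, 250, 230, 210, 200, 190, 100, 90, 70, 60, 50, 40, 40.
  280 → shelf 1 (new)  [load 280/370]
  250 → shelf 2 (new)  [load 250/370]
  230 → shelf 3 (new)  [load 230/370]
  210 → shelf 4 (new)  [load 210/370]
  200 → shelf 5 (new)  [load 200/370]
  190 → shelf 6 (new)  [load 190/370]
  100 → shelf 2  [load 350/370]
  90 → shelf 1  [load 370/370]
  70 → shelf 3  [load 300/370]
  60 → shelf 3  [load 360/370]
  50 → shelf 4  [load 260/370]
  40 → shelf 4  [load 300/370]
  40 → shelf 4  [load 340/370]
6 shelves opened.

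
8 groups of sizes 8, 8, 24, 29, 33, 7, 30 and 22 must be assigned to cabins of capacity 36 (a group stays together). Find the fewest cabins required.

5

Total = 33 + 30 + 29 + 24 + 22 + 8 + 8 + 7 = 161.
Lower bound: ⌈161/36⌉ = 5 cabins.
A packing using 5 cabins:
  cabin 1: 33 = 33
  cabin 2: 30 = 30
  cabin 3: 29 + 7 = 36
  cabin 4: 24 + 8 = 32
  cabin 5: 22 + 8 = 30
This matches the lower bound, so 5 is optimal.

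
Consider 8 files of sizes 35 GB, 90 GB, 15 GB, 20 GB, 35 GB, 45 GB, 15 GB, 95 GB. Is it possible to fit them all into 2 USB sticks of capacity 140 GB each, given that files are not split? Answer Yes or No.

No

Total = 350 GB; ⌈350/140⌉ = 3.
At least 3 USB sticks are required, but only 2 are allowed.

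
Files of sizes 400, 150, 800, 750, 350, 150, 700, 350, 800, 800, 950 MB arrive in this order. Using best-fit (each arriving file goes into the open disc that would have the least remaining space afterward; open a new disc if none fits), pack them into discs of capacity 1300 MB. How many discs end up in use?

  400 → disc 1 (new)  [load 400/1300]
  150 → disc 1  [load 550/1300]
  800 → disc 2 (new)  [load 800/1300]
  750 → disc 1  [load 1300/1300]
  350 → disc 2  [load 1150/1300]
  150 → disc 2  [load 1300/1300]
  700 → disc 3 (new)  [load 700/1300]
  350 → disc 3  [load 1050/1300]
  800 → disc 4 (new)  [load 800/1300]
  800 → disc 5 (new)  [load 800/1300]
  950 → disc 6 (new)  [load 950/1300]
6 discs opened.

6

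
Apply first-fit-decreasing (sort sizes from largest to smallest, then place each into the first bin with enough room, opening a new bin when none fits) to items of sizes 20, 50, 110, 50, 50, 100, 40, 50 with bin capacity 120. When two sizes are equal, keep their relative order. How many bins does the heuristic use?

5

Sorted descending: 110, 100, 50, 50, 50, 50, 40, 20.
  110 → bin 1 (new)  [load 110/120]
  100 → bin 2 (new)  [load 100/120]
  50 → bin 3 (new)  [load 50/120]
  50 → bin 3  [load 100/120]
  50 → bin 4 (new)  [load 50/120]
  50 → bin 4  [load 100/120]
  40 → bin 5 (new)  [load 40/120]
  20 → bin 2  [load 120/120]
5 bins opened.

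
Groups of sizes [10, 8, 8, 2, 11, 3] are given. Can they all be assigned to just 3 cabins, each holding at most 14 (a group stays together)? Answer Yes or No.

Total = 42; ⌈42/14⌉ = 3.
4 groups each exceed half the capacity and cannot share a cabin, forcing at least 4 cabins.
At least 4 cabins are required, but only 3 are allowed.

No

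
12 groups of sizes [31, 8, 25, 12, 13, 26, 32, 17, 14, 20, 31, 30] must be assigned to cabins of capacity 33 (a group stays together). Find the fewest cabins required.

9

Total = 32 + 31 + 31 + 30 + 26 + 25 + 20 + 17 + 14 + 13 + 12 + 8 = 259.
Lower bound: ⌈259/33⌉ = 8 cabins.
A packing using 9 cabins:
  cabin 1: 32 = 32
  cabin 2: 31 = 31
  cabin 3: 31 = 31
  cabin 4: 30 = 30
  cabin 5: 26 = 26
  cabin 6: 25 + 8 = 33
  cabin 7: 20 + 13 = 33
  cabin 8: 17 + 14 = 31
  cabin 9: 12 = 12
No arrangement into 8 cabins stays within capacity, so 9 is optimal.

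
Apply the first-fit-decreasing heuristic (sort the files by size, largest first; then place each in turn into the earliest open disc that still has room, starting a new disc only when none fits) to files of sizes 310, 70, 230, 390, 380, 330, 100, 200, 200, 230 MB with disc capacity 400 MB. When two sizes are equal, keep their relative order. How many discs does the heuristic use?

7

Sorted descending: 390, 380, 330, 310, 230, 230, 200, 200, 100, 70.
  390 → disc 1 (new)  [load 390/400]
  380 → disc 2 (new)  [load 380/400]
  330 → disc 3 (new)  [load 330/400]
  310 → disc 4 (new)  [load 310/400]
  230 → disc 5 (new)  [load 230/400]
  230 → disc 6 (new)  [load 230/400]
  200 → disc 7 (new)  [load 200/400]
  200 → disc 7  [load 400/400]
  100 → disc 5  [load 330/400]
  70 → disc 3  [load 400/400]
7 discs opened.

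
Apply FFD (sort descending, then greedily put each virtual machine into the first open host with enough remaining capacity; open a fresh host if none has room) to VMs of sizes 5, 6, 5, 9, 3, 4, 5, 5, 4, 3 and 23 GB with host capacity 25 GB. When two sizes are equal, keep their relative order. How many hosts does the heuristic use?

Sorted descending: 23, 9, 6, 5, 5, 5, 5, 4, 4, 3, 3.
  23 → host 1 (new)  [load 23/25]
  9 → host 2 (new)  [load 9/25]
  6 → host 2  [load 15/25]
  5 → host 2  [load 20/25]
  5 → host 2  [load 25/25]
  5 → host 3 (new)  [load 5/25]
  5 → host 3  [load 10/25]
  4 → host 3  [load 14/25]
  4 → host 3  [load 18/25]
  3 → host 3  [load 21/25]
  3 → host 3  [load 24/25]
3 hosts opened.

3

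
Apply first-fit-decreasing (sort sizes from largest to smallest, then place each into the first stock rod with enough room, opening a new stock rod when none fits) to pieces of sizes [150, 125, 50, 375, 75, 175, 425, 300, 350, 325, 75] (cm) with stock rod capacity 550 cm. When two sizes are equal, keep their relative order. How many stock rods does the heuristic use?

5

Sorted descending: 425, 375, 350, 325, 300, 175, 150, 125, 75, 75, 50.
  425 → stock rod 1 (new)  [load 425/550]
  375 → stock rod 2 (new)  [load 375/550]
  350 → stock rod 3 (new)  [load 350/550]
  325 → stock rod 4 (new)  [load 325/550]
  300 → stock rod 5 (new)  [load 300/550]
  175 → stock rod 2  [load 550/550]
  150 → stock rod 3  [load 500/550]
  125 → stock rod 1  [load 550/550]
  75 → stock rod 4  [load 400/550]
  75 → stock rod 4  [load 475/550]
  50 → stock rod 3  [load 550/550]
5 stock rods opened.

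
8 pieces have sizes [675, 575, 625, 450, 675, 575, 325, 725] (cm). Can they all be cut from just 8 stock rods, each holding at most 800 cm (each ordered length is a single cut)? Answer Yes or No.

Yes

A valid assignment using 7 stock rods:
  stock rod 1: 725 = 725
  stock rod 2: 675 = 675
  stock rod 3: 675 = 675
  stock rod 4: 625 = 625
  stock rod 5: 575 = 575
  stock rod 6: 575 = 575
  stock rod 7: 450 + 325 = 775
That uses only 7 ≤ 8, so 8 stock rods are enough.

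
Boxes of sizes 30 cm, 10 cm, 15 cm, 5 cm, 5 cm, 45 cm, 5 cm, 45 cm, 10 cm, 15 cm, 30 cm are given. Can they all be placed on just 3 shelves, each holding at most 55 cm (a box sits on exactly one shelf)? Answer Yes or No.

No

Total = 215 cm; ⌈215/55⌉ = 4.
At least 4 shelves are required, but only 3 are allowed.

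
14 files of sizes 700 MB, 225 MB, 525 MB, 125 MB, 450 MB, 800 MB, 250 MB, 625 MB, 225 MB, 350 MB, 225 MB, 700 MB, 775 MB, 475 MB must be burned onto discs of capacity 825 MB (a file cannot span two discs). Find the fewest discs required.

Total = 800 + 775 + 700 + 700 + 625 + 525 + 475 + 450 + 350 + 250 + 225 + 225 + 225 + 125 = 6450 MB.
Lower bound: ⌈6450/825⌉ = 8 discs.
A packing using 9 discs:
  disc 1: 800 = 800
  disc 2: 775 = 775
  disc 3: 700 + 125 = 825
  disc 4: 700 = 700
  disc 5: 625 = 625
  disc 6: 525 + 250 = 775
  disc 7: 475 + 350 = 825
  disc 8: 450 + 225 = 675
  disc 9: 225 + 225 = 450
No arrangement into 8 discs stays within capacity, so 9 is optimal.

9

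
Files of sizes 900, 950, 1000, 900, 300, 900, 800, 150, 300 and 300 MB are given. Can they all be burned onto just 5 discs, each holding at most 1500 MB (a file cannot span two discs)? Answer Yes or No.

Total = 6500 MB; ⌈6500/1500⌉ = 5.
6 files each exceed half the capacity and cannot share a disc, forcing at least 6 discs.
At least 6 discs are required, but only 5 are allowed.

No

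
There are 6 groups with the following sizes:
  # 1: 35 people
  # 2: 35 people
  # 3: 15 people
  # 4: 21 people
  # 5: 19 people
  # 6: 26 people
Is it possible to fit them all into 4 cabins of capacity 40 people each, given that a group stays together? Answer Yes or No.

No

Total = 151 people; ⌈151/40⌉ = 4.
The bound of 4 does not rule out 4, but exhaustive search shows no assignment into 4 cabins of capacity 40 people exists — the minimum is 5.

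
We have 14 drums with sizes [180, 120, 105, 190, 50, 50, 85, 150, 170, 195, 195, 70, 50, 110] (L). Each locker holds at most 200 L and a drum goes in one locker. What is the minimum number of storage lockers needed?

Total = 195 + 195 + 190 + 180 + 170 + 150 + 120 + 110 + 105 + 85 + 70 + 50 + 50 + 50 = 1720 L.
Lower bound: ⌈1720/200⌉ = 9 storage lockers.
A packing using 10 storage lockers:
  locker 1: 195 = 195
  locker 2: 195 = 195
  locker 3: 190 = 190
  locker 4: 180 = 180
  locker 5: 170 = 170
  locker 6: 150 + 50 = 200
  locker 7: 120 + 70 = 190
  locker 8: 110 + 85 = 195
  locker 9: 105 + 50 = 155
  locker 10: 50 = 50
No arrangement into 9 storage lockers stays within capacity, so 10 is optimal.

10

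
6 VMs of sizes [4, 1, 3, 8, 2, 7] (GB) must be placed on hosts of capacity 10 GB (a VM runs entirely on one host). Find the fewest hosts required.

3

Total = 8 + 7 + 4 + 3 + 2 + 1 = 25 GB.
Lower bound: ⌈25/10⌉ = 3 hosts.
A packing using 3 hosts:
  host 1: 8 + 2 = 10
  host 2: 7 + 3 = 10
  host 3: 4 + 1 = 5
This matches the lower bound, so 3 is optimal.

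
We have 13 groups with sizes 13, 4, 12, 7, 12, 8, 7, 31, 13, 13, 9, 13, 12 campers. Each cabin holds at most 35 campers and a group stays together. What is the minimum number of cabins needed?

Total = 31 + 13 + 13 + 13 + 13 + 12 + 12 + 12 + 9 + 8 + 7 + 7 + 4 = 154 campers.
Lower bound: ⌈154/35⌉ = 5 cabins.
A packing using 5 cabins:
  cabin 1: 31 + 4 = 35
  cabin 2: 13 + 13 + 9 = 35
  cabin 3: 13 + 13 + 8 = 34
  cabin 4: 12 + 12 + 7 = 31
  cabin 5: 12 + 7 = 19
This matches the lower bound, so 5 is optimal.

5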